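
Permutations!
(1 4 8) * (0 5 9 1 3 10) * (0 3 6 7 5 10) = (0 10 3)(1 4 8 6 7 5 9) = [10, 4, 2, 0, 8, 9, 7, 5, 6, 1, 3]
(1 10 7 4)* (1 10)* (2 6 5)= [0, 1, 6, 3, 10, 2, 5, 4, 8, 9, 7]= (2 6 5)(4 10 7)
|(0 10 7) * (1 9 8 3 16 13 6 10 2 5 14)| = |(0 2 5 14 1 9 8 3 16 13 6 10 7)| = 13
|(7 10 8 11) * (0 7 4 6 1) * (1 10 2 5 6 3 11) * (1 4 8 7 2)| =|(0 2 5 6 10 7 1)(3 11 8 4)| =28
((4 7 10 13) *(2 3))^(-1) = (2 3)(4 13 10 7)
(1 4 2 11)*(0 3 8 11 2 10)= [3, 4, 2, 8, 10, 5, 6, 7, 11, 9, 0, 1]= (0 3 8 11 1 4 10)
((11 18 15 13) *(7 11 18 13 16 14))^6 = (7 14 16 15 18 13 11)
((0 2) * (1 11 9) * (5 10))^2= (1 9 11)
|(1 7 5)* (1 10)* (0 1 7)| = |(0 1)(5 10 7)| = 6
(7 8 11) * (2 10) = (2 10)(7 8 11) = [0, 1, 10, 3, 4, 5, 6, 8, 11, 9, 2, 7]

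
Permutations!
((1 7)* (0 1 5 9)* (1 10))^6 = (10)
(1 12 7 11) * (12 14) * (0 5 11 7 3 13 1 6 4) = (0 5 11 6 4)(1 14 12 3 13) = [5, 14, 2, 13, 0, 11, 4, 7, 8, 9, 10, 6, 3, 1, 12]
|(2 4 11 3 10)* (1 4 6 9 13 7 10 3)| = 6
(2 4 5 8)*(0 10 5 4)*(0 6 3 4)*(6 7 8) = (0 10 5 6 3 4)(2 7 8) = [10, 1, 7, 4, 0, 6, 3, 8, 2, 9, 5]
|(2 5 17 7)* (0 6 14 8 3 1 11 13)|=8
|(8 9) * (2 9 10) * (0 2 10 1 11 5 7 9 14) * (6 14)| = 12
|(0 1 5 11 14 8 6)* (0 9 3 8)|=20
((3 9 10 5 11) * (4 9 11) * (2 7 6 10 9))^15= (2 10)(3 11)(4 6)(5 7)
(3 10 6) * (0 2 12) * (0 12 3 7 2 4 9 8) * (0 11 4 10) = (12)(0 10 6 7 2 3)(4 9 8 11) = [10, 1, 3, 0, 9, 5, 7, 2, 11, 8, 6, 4, 12]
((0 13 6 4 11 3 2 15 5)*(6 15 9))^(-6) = (0 15)(5 13)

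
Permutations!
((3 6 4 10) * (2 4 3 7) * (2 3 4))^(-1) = (3 7 10 4 6)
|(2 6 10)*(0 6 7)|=5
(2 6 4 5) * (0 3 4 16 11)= (0 3 4 5 2 6 16 11)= [3, 1, 6, 4, 5, 2, 16, 7, 8, 9, 10, 0, 12, 13, 14, 15, 11]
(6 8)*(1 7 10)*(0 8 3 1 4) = (0 8 6 3 1 7 10 4) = [8, 7, 2, 1, 0, 5, 3, 10, 6, 9, 4]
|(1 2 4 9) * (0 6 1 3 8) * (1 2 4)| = 8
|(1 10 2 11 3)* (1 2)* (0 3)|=4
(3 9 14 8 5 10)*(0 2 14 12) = (0 2 14 8 5 10 3 9 12) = [2, 1, 14, 9, 4, 10, 6, 7, 5, 12, 3, 11, 0, 13, 8]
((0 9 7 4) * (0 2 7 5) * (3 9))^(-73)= (0 5 9 3)(2 4 7)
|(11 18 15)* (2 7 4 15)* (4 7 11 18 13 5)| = |(2 11 13 5 4 15 18)| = 7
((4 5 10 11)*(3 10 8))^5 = (3 8 5 4 11 10)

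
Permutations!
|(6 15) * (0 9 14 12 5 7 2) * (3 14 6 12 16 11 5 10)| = |(0 9 6 15 12 10 3 14 16 11 5 7 2)| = 13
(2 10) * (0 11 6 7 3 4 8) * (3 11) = (0 3 4 8)(2 10)(6 7 11) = [3, 1, 10, 4, 8, 5, 7, 11, 0, 9, 2, 6]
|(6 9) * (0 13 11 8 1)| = |(0 13 11 8 1)(6 9)| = 10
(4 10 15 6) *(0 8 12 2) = (0 8 12 2)(4 10 15 6) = [8, 1, 0, 3, 10, 5, 4, 7, 12, 9, 15, 11, 2, 13, 14, 6]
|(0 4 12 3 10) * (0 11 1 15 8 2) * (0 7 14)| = |(0 4 12 3 10 11 1 15 8 2 7 14)| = 12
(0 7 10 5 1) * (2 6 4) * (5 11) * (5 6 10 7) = [5, 0, 10, 3, 2, 1, 4, 7, 8, 9, 11, 6] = (0 5 1)(2 10 11 6 4)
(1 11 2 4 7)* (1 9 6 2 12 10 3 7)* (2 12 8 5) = (1 11 8 5 2 4)(3 7 9 6 12 10) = [0, 11, 4, 7, 1, 2, 12, 9, 5, 6, 3, 8, 10]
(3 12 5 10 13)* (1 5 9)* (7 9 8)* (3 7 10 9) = (1 5 9)(3 12 8 10 13 7) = [0, 5, 2, 12, 4, 9, 6, 3, 10, 1, 13, 11, 8, 7]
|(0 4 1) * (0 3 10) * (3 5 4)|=|(0 3 10)(1 5 4)|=3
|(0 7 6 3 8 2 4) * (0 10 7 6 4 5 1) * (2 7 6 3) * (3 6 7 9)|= |(0 6 2 5 1)(3 8 9)(4 10 7)|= 15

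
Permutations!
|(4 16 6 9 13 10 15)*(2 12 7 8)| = |(2 12 7 8)(4 16 6 9 13 10 15)| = 28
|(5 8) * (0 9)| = 2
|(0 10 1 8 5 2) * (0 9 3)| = 8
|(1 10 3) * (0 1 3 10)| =|(10)(0 1)| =2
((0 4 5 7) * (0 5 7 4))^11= ((4 7 5))^11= (4 5 7)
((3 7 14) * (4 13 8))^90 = (14)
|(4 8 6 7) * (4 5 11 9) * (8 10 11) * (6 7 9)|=15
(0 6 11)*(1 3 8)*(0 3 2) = (0 6 11 3 8 1 2) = [6, 2, 0, 8, 4, 5, 11, 7, 1, 9, 10, 3]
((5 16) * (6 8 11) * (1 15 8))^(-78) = (16)(1 8 6 15 11)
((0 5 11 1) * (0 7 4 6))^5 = ((0 5 11 1 7 4 6))^5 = (0 4 1 5 6 7 11)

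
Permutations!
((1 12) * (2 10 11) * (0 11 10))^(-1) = ((0 11 2)(1 12))^(-1) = (0 2 11)(1 12)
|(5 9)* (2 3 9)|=|(2 3 9 5)|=4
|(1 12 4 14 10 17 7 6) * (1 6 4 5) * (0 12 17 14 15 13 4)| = |(0 12 5 1 17 7)(4 15 13)(10 14)| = 6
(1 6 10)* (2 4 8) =(1 6 10)(2 4 8) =[0, 6, 4, 3, 8, 5, 10, 7, 2, 9, 1]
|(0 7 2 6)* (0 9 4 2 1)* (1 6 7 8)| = 15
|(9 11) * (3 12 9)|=4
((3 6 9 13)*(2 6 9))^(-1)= (2 6)(3 13 9)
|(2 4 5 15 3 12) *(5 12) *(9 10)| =6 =|(2 4 12)(3 5 15)(9 10)|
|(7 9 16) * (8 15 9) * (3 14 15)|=7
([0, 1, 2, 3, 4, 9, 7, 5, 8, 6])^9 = (5 9 6 7)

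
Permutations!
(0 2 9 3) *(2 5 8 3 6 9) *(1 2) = (0 5 8 3)(1 2)(6 9) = [5, 2, 1, 0, 4, 8, 9, 7, 3, 6]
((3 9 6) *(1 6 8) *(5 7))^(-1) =(1 8 9 3 6)(5 7)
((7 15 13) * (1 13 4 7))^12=((1 13)(4 7 15))^12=(15)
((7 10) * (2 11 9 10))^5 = (11)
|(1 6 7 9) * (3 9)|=5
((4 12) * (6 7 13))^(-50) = (6 7 13) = ((4 12)(6 7 13))^(-50)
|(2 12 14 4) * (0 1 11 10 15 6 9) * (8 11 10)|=|(0 1 10 15 6 9)(2 12 14 4)(8 11)|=12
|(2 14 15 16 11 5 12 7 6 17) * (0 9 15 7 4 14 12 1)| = 7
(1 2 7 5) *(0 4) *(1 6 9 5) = (0 4)(1 2 7)(5 6 9) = [4, 2, 7, 3, 0, 6, 9, 1, 8, 5]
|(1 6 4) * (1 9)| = 4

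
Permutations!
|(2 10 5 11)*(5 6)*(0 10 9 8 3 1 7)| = 11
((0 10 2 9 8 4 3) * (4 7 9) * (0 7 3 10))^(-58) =(2 10 4)(3 9)(7 8)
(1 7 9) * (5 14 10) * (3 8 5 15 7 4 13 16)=(1 4 13 16 3 8 5 14 10 15 7 9)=[0, 4, 2, 8, 13, 14, 6, 9, 5, 1, 15, 11, 12, 16, 10, 7, 3]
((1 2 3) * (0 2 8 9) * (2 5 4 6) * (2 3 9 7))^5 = (0 1)(2 6)(3 9)(4 7)(5 8)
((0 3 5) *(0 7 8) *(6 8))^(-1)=(0 8 6 7 5 3)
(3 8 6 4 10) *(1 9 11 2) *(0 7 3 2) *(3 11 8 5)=(0 7 11)(1 9 8 6 4 10 2)(3 5)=[7, 9, 1, 5, 10, 3, 4, 11, 6, 8, 2, 0]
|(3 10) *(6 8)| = |(3 10)(6 8)| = 2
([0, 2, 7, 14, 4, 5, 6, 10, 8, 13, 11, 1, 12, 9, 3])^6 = (14)(1 2 7 10 11)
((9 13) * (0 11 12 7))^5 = ((0 11 12 7)(9 13))^5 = (0 11 12 7)(9 13)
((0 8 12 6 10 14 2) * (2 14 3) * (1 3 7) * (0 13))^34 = ((14)(0 8 12 6 10 7 1 3 2 13))^34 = (14)(0 10 2 12 1)(3 8 7 13 6)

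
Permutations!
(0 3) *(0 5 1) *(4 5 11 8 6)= (0 3 11 8 6 4 5 1)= [3, 0, 2, 11, 5, 1, 4, 7, 6, 9, 10, 8]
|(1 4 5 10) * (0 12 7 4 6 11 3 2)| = |(0 12 7 4 5 10 1 6 11 3 2)| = 11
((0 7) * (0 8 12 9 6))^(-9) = (0 12)(6 8)(7 9)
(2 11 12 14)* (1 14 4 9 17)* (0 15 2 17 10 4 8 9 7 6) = (0 15 2 11 12 8 9 10 4 7 6)(1 14 17) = [15, 14, 11, 3, 7, 5, 0, 6, 9, 10, 4, 12, 8, 13, 17, 2, 16, 1]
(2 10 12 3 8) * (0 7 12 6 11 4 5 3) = (0 7 12)(2 10 6 11 4 5 3 8) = [7, 1, 10, 8, 5, 3, 11, 12, 2, 9, 6, 4, 0]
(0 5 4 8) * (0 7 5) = [0, 1, 2, 3, 8, 4, 6, 5, 7] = (4 8 7 5)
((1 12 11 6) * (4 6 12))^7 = ((1 4 6)(11 12))^7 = (1 4 6)(11 12)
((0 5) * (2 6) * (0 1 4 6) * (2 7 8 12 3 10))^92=(0 6 3 5 7 10 1 8 2 4 12)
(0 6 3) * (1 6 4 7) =(0 4 7 1 6 3) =[4, 6, 2, 0, 7, 5, 3, 1]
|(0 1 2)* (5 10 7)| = |(0 1 2)(5 10 7)| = 3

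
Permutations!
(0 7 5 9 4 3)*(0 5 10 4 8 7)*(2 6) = (2 6)(3 5 9 8 7 10 4) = [0, 1, 6, 5, 3, 9, 2, 10, 7, 8, 4]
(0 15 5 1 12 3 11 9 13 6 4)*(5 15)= (15)(0 5 1 12 3 11 9 13 6 4)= [5, 12, 2, 11, 0, 1, 4, 7, 8, 13, 10, 9, 3, 6, 14, 15]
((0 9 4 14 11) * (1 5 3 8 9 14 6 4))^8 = ((0 14 11)(1 5 3 8 9)(4 6))^8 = (0 11 14)(1 8 5 9 3)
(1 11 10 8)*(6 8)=[0, 11, 2, 3, 4, 5, 8, 7, 1, 9, 6, 10]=(1 11 10 6 8)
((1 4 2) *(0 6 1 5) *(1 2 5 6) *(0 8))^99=(0 8 5 4 1)(2 6)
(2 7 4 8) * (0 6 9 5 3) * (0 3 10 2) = [6, 1, 7, 3, 8, 10, 9, 4, 0, 5, 2] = (0 6 9 5 10 2 7 4 8)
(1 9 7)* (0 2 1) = (0 2 1 9 7) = [2, 9, 1, 3, 4, 5, 6, 0, 8, 7]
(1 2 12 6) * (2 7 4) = (1 7 4 2 12 6) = [0, 7, 12, 3, 2, 5, 1, 4, 8, 9, 10, 11, 6]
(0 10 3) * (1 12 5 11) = (0 10 3)(1 12 5 11) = [10, 12, 2, 0, 4, 11, 6, 7, 8, 9, 3, 1, 5]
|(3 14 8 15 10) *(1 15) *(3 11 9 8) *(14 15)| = 8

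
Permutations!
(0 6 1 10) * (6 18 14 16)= (0 18 14 16 6 1 10)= [18, 10, 2, 3, 4, 5, 1, 7, 8, 9, 0, 11, 12, 13, 16, 15, 6, 17, 14]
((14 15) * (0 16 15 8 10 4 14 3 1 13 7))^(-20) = (0 16 15 3 1 13 7) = ((0 16 15 3 1 13 7)(4 14 8 10))^(-20)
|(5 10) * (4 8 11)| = |(4 8 11)(5 10)| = 6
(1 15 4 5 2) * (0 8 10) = (0 8 10)(1 15 4 5 2) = [8, 15, 1, 3, 5, 2, 6, 7, 10, 9, 0, 11, 12, 13, 14, 4]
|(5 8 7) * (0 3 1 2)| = |(0 3 1 2)(5 8 7)| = 12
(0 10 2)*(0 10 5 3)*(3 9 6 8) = (0 5 9 6 8 3)(2 10) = [5, 1, 10, 0, 4, 9, 8, 7, 3, 6, 2]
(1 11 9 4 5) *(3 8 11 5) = [0, 5, 2, 8, 3, 1, 6, 7, 11, 4, 10, 9] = (1 5)(3 8 11 9 4)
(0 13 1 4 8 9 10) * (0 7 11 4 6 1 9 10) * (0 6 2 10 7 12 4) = (0 13 9 6 1 2 10 12 4 8 7 11) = [13, 2, 10, 3, 8, 5, 1, 11, 7, 6, 12, 0, 4, 9]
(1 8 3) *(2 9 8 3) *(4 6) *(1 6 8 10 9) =[0, 3, 1, 6, 8, 5, 4, 7, 2, 10, 9] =(1 3 6 4 8 2)(9 10)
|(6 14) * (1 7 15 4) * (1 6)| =|(1 7 15 4 6 14)| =6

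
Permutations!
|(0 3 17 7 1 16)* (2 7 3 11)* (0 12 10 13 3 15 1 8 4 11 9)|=40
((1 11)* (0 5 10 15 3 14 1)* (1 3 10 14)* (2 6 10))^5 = ((0 5 14 3 1 11)(2 6 10 15))^5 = (0 11 1 3 14 5)(2 6 10 15)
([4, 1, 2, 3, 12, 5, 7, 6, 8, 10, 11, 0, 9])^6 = (12)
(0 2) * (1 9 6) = (0 2)(1 9 6) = [2, 9, 0, 3, 4, 5, 1, 7, 8, 6]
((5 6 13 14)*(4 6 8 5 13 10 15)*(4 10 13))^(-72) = (15)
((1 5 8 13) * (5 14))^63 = ((1 14 5 8 13))^63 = (1 8 14 13 5)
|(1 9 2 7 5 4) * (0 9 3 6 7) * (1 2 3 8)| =|(0 9 3 6 7 5 4 2)(1 8)| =8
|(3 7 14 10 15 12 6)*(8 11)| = |(3 7 14 10 15 12 6)(8 11)| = 14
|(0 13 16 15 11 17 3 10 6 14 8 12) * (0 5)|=|(0 13 16 15 11 17 3 10 6 14 8 12 5)|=13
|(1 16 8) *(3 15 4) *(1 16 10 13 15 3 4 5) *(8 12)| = |(1 10 13 15 5)(8 16 12)| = 15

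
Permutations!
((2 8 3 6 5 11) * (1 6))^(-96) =(1 5 2 3 6 11 8)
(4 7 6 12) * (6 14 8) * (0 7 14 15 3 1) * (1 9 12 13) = (0 7 15 3 9 12 4 14 8 6 13 1) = [7, 0, 2, 9, 14, 5, 13, 15, 6, 12, 10, 11, 4, 1, 8, 3]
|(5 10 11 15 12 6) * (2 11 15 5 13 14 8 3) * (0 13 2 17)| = 42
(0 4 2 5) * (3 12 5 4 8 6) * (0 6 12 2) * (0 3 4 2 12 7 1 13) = (0 8 7 1 13)(3 12 5 6 4) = [8, 13, 2, 12, 3, 6, 4, 1, 7, 9, 10, 11, 5, 0]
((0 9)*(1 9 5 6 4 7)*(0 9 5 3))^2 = (9)(1 6 7 5 4)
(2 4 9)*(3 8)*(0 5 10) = [5, 1, 4, 8, 9, 10, 6, 7, 3, 2, 0] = (0 5 10)(2 4 9)(3 8)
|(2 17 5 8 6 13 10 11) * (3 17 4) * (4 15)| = 11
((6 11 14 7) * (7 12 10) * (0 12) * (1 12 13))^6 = (0 6 12)(1 14 7)(10 13 11)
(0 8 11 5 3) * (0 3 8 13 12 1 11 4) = (0 13 12 1 11 5 8 4) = [13, 11, 2, 3, 0, 8, 6, 7, 4, 9, 10, 5, 1, 12]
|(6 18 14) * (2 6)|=|(2 6 18 14)|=4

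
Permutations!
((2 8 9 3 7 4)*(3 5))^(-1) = (2 4 7 3 5 9 8) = ((2 8 9 5 3 7 4))^(-1)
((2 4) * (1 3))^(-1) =((1 3)(2 4))^(-1) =(1 3)(2 4)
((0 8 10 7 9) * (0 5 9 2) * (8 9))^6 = (0 2 7 10 8 5 9)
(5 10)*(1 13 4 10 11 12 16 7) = [0, 13, 2, 3, 10, 11, 6, 1, 8, 9, 5, 12, 16, 4, 14, 15, 7] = (1 13 4 10 5 11 12 16 7)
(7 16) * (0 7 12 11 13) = (0 7 16 12 11 13) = [7, 1, 2, 3, 4, 5, 6, 16, 8, 9, 10, 13, 11, 0, 14, 15, 12]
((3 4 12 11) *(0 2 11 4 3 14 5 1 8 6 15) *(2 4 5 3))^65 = (0 4 12 5 1 8 6 15)(2 11 14 3)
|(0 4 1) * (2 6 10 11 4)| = 7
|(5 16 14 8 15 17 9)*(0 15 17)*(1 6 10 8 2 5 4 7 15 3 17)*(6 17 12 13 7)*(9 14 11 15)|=18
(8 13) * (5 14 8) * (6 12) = (5 14 8 13)(6 12) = [0, 1, 2, 3, 4, 14, 12, 7, 13, 9, 10, 11, 6, 5, 8]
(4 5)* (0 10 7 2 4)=(0 10 7 2 4 5)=[10, 1, 4, 3, 5, 0, 6, 2, 8, 9, 7]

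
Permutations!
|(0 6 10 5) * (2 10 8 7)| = |(0 6 8 7 2 10 5)| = 7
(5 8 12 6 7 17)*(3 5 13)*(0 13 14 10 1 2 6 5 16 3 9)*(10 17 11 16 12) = (0 13 9)(1 2 6 7 11 16 3 12 5 8 10)(14 17) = [13, 2, 6, 12, 4, 8, 7, 11, 10, 0, 1, 16, 5, 9, 17, 15, 3, 14]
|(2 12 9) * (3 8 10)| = 3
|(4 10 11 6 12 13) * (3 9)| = 6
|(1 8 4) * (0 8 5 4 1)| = 5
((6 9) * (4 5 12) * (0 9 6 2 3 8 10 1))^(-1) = (0 1 10 8 3 2 9)(4 12 5)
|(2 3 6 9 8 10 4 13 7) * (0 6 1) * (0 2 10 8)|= 12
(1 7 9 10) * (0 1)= [1, 7, 2, 3, 4, 5, 6, 9, 8, 10, 0]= (0 1 7 9 10)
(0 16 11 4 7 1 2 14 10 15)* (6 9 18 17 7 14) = (0 16 11 4 14 10 15)(1 2 6 9 18 17 7) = [16, 2, 6, 3, 14, 5, 9, 1, 8, 18, 15, 4, 12, 13, 10, 0, 11, 7, 17]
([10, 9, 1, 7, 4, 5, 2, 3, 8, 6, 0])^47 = (0 10)(1 2 6 9)(3 7)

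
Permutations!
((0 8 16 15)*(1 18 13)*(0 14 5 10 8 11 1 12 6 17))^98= ((0 11 1 18 13 12 6 17)(5 10 8 16 15 14))^98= (0 1 13 6)(5 8 15)(10 16 14)(11 18 12 17)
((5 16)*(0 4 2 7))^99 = (0 7 2 4)(5 16)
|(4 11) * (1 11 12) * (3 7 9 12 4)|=|(1 11 3 7 9 12)|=6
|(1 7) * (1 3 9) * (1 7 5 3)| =5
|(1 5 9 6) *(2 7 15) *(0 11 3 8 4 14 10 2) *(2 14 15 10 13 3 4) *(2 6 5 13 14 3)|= |(0 11 4 15)(1 13 2 7 10 3 8 6)(5 9)|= 8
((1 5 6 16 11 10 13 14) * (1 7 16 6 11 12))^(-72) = (16) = ((1 5 11 10 13 14 7 16 12))^(-72)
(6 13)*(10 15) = (6 13)(10 15) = [0, 1, 2, 3, 4, 5, 13, 7, 8, 9, 15, 11, 12, 6, 14, 10]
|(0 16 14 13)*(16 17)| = |(0 17 16 14 13)| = 5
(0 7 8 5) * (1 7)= (0 1 7 8 5)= [1, 7, 2, 3, 4, 0, 6, 8, 5]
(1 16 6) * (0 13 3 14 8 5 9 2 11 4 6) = (0 13 3 14 8 5 9 2 11 4 6 1 16) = [13, 16, 11, 14, 6, 9, 1, 7, 5, 2, 10, 4, 12, 3, 8, 15, 0]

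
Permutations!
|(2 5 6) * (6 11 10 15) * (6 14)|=|(2 5 11 10 15 14 6)|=7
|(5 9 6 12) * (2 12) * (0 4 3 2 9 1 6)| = |(0 4 3 2 12 5 1 6 9)| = 9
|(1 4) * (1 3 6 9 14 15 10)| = 8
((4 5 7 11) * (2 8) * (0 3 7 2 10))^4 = ((0 3 7 11 4 5 2 8 10))^4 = (0 4 10 11 8 7 2 3 5)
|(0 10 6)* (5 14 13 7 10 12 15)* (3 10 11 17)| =|(0 12 15 5 14 13 7 11 17 3 10 6)| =12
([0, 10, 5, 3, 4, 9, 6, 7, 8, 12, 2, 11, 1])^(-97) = [0, 12, 10, 3, 4, 2, 6, 7, 8, 5, 1, 11, 9]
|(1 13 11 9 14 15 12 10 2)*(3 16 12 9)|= 24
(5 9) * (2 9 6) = (2 9 5 6) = [0, 1, 9, 3, 4, 6, 2, 7, 8, 5]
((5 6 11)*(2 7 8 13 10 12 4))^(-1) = ((2 7 8 13 10 12 4)(5 6 11))^(-1) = (2 4 12 10 13 8 7)(5 11 6)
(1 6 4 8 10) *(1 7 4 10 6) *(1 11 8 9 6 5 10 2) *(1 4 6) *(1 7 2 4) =[0, 11, 1, 3, 9, 10, 4, 6, 5, 7, 2, 8] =(1 11 8 5 10 2)(4 9 7 6)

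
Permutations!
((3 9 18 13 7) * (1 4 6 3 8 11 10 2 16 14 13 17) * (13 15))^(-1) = (1 17 18 9 3 6 4)(2 10 11 8 7 13 15 14 16)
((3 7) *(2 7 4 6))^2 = (2 3 6 7 4)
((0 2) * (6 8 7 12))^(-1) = (0 2)(6 12 7 8)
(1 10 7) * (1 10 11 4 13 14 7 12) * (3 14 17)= (1 11 4 13 17 3 14 7 10 12)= [0, 11, 2, 14, 13, 5, 6, 10, 8, 9, 12, 4, 1, 17, 7, 15, 16, 3]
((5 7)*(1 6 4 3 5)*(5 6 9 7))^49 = ((1 9 7)(3 6 4))^49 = (1 9 7)(3 6 4)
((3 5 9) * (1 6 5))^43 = ((1 6 5 9 3))^43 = (1 9 6 3 5)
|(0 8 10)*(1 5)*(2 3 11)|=6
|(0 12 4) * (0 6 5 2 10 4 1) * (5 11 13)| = 21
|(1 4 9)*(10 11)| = |(1 4 9)(10 11)| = 6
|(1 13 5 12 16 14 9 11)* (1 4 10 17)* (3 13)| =|(1 3 13 5 12 16 14 9 11 4 10 17)| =12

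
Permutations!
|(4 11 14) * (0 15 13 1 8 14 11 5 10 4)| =|(0 15 13 1 8 14)(4 5 10)| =6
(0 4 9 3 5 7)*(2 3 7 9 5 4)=(0 2 3 4 5 9 7)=[2, 1, 3, 4, 5, 9, 6, 0, 8, 7]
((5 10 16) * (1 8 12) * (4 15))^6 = (16)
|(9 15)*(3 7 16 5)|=4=|(3 7 16 5)(9 15)|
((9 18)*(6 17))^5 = (6 17)(9 18)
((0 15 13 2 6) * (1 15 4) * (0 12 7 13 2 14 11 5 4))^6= (1 13 15 14 2 11 6 5 12 4 7)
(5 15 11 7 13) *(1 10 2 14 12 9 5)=(1 10 2 14 12 9 5 15 11 7 13)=[0, 10, 14, 3, 4, 15, 6, 13, 8, 5, 2, 7, 9, 1, 12, 11]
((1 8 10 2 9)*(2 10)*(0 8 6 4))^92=(10)(0 8 2 9 1 6 4)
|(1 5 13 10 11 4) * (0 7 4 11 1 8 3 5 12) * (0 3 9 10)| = |(0 7 4 8 9 10 1 12 3 5 13)| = 11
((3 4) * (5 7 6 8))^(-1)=(3 4)(5 8 6 7)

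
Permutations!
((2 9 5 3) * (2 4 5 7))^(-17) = ((2 9 7)(3 4 5))^(-17) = (2 9 7)(3 4 5)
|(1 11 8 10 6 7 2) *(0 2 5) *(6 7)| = 8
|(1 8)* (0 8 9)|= 4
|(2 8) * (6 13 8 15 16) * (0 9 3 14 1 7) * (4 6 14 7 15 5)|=12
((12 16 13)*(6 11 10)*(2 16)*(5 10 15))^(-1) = ((2 16 13 12)(5 10 6 11 15))^(-1) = (2 12 13 16)(5 15 11 6 10)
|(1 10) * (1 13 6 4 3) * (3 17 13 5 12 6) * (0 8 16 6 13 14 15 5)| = 14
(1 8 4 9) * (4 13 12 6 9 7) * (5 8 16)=(1 16 5 8 13 12 6 9)(4 7)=[0, 16, 2, 3, 7, 8, 9, 4, 13, 1, 10, 11, 6, 12, 14, 15, 5]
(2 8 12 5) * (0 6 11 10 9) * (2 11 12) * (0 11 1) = (0 6 12 5 1)(2 8)(9 11 10) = [6, 0, 8, 3, 4, 1, 12, 7, 2, 11, 9, 10, 5]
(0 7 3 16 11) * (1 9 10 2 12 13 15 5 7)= [1, 9, 12, 16, 4, 7, 6, 3, 8, 10, 2, 0, 13, 15, 14, 5, 11]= (0 1 9 10 2 12 13 15 5 7 3 16 11)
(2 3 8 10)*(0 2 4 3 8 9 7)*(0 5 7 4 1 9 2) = (1 9 4 3 2 8 10)(5 7) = [0, 9, 8, 2, 3, 7, 6, 5, 10, 4, 1]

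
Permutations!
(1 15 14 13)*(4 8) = (1 15 14 13)(4 8) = [0, 15, 2, 3, 8, 5, 6, 7, 4, 9, 10, 11, 12, 1, 13, 14]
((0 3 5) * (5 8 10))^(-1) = (0 5 10 8 3)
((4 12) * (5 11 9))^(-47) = (4 12)(5 11 9)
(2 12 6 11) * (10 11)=[0, 1, 12, 3, 4, 5, 10, 7, 8, 9, 11, 2, 6]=(2 12 6 10 11)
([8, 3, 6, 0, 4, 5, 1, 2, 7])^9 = [7, 0, 1, 8, 4, 5, 3, 6, 2]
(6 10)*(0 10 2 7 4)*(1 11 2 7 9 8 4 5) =(0 10 6 7 5 1 11 2 9 8 4) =[10, 11, 9, 3, 0, 1, 7, 5, 4, 8, 6, 2]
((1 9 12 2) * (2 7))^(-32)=((1 9 12 7 2))^(-32)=(1 7 9 2 12)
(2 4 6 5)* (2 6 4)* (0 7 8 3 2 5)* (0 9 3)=[7, 1, 5, 2, 4, 6, 9, 8, 0, 3]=(0 7 8)(2 5 6 9 3)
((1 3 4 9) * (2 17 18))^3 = ((1 3 4 9)(2 17 18))^3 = (18)(1 9 4 3)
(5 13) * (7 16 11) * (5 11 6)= (5 13 11 7 16 6)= [0, 1, 2, 3, 4, 13, 5, 16, 8, 9, 10, 7, 12, 11, 14, 15, 6]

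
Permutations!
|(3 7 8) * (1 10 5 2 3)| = |(1 10 5 2 3 7 8)| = 7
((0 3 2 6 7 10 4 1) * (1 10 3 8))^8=(10)(0 1 8)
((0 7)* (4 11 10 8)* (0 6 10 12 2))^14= (0 4 7 11 6 12 10 2 8)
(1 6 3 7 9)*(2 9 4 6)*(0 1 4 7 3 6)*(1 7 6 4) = [7, 2, 9, 3, 0, 5, 4, 6, 8, 1] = (0 7 6 4)(1 2 9)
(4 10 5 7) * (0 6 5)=(0 6 5 7 4 10)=[6, 1, 2, 3, 10, 7, 5, 4, 8, 9, 0]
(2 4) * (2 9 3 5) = (2 4 9 3 5) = [0, 1, 4, 5, 9, 2, 6, 7, 8, 3]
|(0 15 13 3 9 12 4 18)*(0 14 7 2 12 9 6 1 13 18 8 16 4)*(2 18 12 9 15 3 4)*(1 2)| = |(0 3 6 2 9 15 12)(1 13 4 8 16)(7 18 14)| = 105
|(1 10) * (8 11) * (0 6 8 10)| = |(0 6 8 11 10 1)| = 6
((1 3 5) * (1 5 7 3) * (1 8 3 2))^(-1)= (1 2 7 3 8)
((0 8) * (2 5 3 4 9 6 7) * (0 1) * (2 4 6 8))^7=((0 2 5 3 6 7 4 9 8 1))^7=(0 9 6 2 8 7 5 1 4 3)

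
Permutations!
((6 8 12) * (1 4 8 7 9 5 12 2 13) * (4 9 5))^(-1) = (1 13 2 8 4 9)(5 7 6 12)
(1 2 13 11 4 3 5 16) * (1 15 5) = (1 2 13 11 4 3)(5 16 15) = [0, 2, 13, 1, 3, 16, 6, 7, 8, 9, 10, 4, 12, 11, 14, 5, 15]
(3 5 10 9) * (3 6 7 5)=(5 10 9 6 7)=[0, 1, 2, 3, 4, 10, 7, 5, 8, 6, 9]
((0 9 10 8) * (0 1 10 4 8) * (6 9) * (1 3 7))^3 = (0 4 7)(1 6 8)(3 10 9)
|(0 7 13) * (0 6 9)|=|(0 7 13 6 9)|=5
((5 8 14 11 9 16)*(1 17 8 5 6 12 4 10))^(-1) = ((1 17 8 14 11 9 16 6 12 4 10))^(-1) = (1 10 4 12 6 16 9 11 14 8 17)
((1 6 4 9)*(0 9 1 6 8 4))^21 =((0 9 6)(1 8 4))^21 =(9)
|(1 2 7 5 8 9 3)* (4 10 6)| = |(1 2 7 5 8 9 3)(4 10 6)| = 21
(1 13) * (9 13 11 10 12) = (1 11 10 12 9 13) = [0, 11, 2, 3, 4, 5, 6, 7, 8, 13, 12, 10, 9, 1]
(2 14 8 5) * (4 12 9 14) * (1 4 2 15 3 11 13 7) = [0, 4, 2, 11, 12, 15, 6, 1, 5, 14, 10, 13, 9, 7, 8, 3] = (1 4 12 9 14 8 5 15 3 11 13 7)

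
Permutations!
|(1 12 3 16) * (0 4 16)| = 6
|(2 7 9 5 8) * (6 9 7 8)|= 6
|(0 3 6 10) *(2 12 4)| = |(0 3 6 10)(2 12 4)| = 12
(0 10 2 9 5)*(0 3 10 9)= (0 9 5 3 10 2)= [9, 1, 0, 10, 4, 3, 6, 7, 8, 5, 2]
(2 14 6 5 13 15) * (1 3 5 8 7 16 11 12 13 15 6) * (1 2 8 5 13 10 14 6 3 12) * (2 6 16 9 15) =[0, 12, 16, 13, 4, 2, 5, 9, 7, 15, 14, 1, 10, 3, 6, 8, 11] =(1 12 10 14 6 5 2 16 11)(3 13)(7 9 15 8)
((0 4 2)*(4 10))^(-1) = (0 2 4 10)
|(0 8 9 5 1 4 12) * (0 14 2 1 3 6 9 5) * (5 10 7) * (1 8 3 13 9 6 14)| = 30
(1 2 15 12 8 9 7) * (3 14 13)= (1 2 15 12 8 9 7)(3 14 13)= [0, 2, 15, 14, 4, 5, 6, 1, 9, 7, 10, 11, 8, 3, 13, 12]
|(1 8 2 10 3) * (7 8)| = |(1 7 8 2 10 3)| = 6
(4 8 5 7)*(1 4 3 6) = [0, 4, 2, 6, 8, 7, 1, 3, 5] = (1 4 8 5 7 3 6)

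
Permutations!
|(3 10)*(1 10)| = |(1 10 3)| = 3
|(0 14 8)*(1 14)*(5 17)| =4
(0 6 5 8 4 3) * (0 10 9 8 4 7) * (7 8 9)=(0 6 5 4 3 10 7)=[6, 1, 2, 10, 3, 4, 5, 0, 8, 9, 7]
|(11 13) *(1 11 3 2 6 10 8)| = 8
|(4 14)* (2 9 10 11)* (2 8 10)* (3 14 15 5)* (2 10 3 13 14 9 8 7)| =35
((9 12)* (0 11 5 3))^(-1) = (0 3 5 11)(9 12)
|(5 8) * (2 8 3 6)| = 5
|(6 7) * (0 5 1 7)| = 5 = |(0 5 1 7 6)|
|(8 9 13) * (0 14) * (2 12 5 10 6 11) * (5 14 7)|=|(0 7 5 10 6 11 2 12 14)(8 9 13)|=9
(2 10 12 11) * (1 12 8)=(1 12 11 2 10 8)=[0, 12, 10, 3, 4, 5, 6, 7, 1, 9, 8, 2, 11]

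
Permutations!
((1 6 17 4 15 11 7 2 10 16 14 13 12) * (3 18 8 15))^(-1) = (1 12 13 14 16 10 2 7 11 15 8 18 3 4 17 6)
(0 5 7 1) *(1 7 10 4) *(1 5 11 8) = (0 11 8 1)(4 5 10) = [11, 0, 2, 3, 5, 10, 6, 7, 1, 9, 4, 8]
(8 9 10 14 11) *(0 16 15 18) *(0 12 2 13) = [16, 1, 13, 3, 4, 5, 6, 7, 9, 10, 14, 8, 2, 0, 11, 18, 15, 17, 12] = (0 16 15 18 12 2 13)(8 9 10 14 11)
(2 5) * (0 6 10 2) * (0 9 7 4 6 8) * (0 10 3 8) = (2 5 9 7 4 6 3 8 10) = [0, 1, 5, 8, 6, 9, 3, 4, 10, 7, 2]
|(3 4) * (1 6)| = 2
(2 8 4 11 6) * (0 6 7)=(0 6 2 8 4 11 7)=[6, 1, 8, 3, 11, 5, 2, 0, 4, 9, 10, 7]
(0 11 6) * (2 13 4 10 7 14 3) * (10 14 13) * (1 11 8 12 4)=(0 8 12 4 14 3 2 10 7 13 1 11 6)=[8, 11, 10, 2, 14, 5, 0, 13, 12, 9, 7, 6, 4, 1, 3]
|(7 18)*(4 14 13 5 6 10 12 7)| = 9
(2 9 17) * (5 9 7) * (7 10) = (2 10 7 5 9 17) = [0, 1, 10, 3, 4, 9, 6, 5, 8, 17, 7, 11, 12, 13, 14, 15, 16, 2]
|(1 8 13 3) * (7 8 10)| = 6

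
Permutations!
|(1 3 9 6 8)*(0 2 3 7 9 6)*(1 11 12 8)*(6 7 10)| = |(0 2 3 7 9)(1 10 6)(8 11 12)| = 15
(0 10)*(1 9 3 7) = (0 10)(1 9 3 7) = [10, 9, 2, 7, 4, 5, 6, 1, 8, 3, 0]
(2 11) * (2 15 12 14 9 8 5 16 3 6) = (2 11 15 12 14 9 8 5 16 3 6) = [0, 1, 11, 6, 4, 16, 2, 7, 5, 8, 10, 15, 14, 13, 9, 12, 3]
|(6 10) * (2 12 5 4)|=|(2 12 5 4)(6 10)|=4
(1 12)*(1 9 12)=(9 12)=[0, 1, 2, 3, 4, 5, 6, 7, 8, 12, 10, 11, 9]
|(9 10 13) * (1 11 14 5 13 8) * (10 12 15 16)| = 11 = |(1 11 14 5 13 9 12 15 16 10 8)|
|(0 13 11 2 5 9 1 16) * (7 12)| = |(0 13 11 2 5 9 1 16)(7 12)| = 8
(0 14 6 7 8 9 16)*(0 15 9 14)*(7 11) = [0, 1, 2, 3, 4, 5, 11, 8, 14, 16, 10, 7, 12, 13, 6, 9, 15] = (6 11 7 8 14)(9 16 15)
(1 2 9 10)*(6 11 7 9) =(1 2 6 11 7 9 10) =[0, 2, 6, 3, 4, 5, 11, 9, 8, 10, 1, 7]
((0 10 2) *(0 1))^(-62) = (0 2)(1 10)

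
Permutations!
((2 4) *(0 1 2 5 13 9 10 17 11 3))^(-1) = (0 3 11 17 10 9 13 5 4 2 1)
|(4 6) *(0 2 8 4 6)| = |(0 2 8 4)| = 4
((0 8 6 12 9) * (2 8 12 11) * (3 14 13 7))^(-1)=((0 12 9)(2 8 6 11)(3 14 13 7))^(-1)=(0 9 12)(2 11 6 8)(3 7 13 14)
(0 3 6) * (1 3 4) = [4, 3, 2, 6, 1, 5, 0] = (0 4 1 3 6)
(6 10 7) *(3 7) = (3 7 6 10) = [0, 1, 2, 7, 4, 5, 10, 6, 8, 9, 3]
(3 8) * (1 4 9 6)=(1 4 9 6)(3 8)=[0, 4, 2, 8, 9, 5, 1, 7, 3, 6]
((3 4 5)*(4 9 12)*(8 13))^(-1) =((3 9 12 4 5)(8 13))^(-1) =(3 5 4 12 9)(8 13)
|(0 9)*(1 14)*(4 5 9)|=|(0 4 5 9)(1 14)|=4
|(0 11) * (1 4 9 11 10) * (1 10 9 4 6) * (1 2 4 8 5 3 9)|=10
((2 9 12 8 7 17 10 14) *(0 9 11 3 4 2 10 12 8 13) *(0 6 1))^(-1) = (0 1 6 13 12 17 7 8 9)(2 4 3 11)(10 14)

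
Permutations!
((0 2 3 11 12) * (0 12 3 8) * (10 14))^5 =((0 2 8)(3 11)(10 14))^5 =(0 8 2)(3 11)(10 14)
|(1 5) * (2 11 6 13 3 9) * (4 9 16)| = |(1 5)(2 11 6 13 3 16 4 9)| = 8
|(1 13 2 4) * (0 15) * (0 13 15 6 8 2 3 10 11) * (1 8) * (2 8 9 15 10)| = |(0 6 1 10 11)(2 4 9 15 13 3)| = 30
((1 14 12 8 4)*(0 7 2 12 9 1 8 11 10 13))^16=((0 7 2 12 11 10 13)(1 14 9)(4 8))^16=(0 2 11 13 7 12 10)(1 14 9)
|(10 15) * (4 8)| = |(4 8)(10 15)| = 2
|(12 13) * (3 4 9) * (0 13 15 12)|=|(0 13)(3 4 9)(12 15)|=6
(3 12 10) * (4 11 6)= [0, 1, 2, 12, 11, 5, 4, 7, 8, 9, 3, 6, 10]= (3 12 10)(4 11 6)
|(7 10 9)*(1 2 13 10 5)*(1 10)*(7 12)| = 15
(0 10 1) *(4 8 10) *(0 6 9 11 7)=(0 4 8 10 1 6 9 11 7)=[4, 6, 2, 3, 8, 5, 9, 0, 10, 11, 1, 7]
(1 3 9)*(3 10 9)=(1 10 9)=[0, 10, 2, 3, 4, 5, 6, 7, 8, 1, 9]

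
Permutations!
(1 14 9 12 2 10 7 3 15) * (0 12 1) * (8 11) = (0 12 2 10 7 3 15)(1 14 9)(8 11) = [12, 14, 10, 15, 4, 5, 6, 3, 11, 1, 7, 8, 2, 13, 9, 0]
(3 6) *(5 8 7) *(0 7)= (0 7 5 8)(3 6)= [7, 1, 2, 6, 4, 8, 3, 5, 0]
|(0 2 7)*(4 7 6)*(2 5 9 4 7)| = 7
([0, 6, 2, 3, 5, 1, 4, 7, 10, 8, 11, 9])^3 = (1 5 4 6)(8 9 11 10)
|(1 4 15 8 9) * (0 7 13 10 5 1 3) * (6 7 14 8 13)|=30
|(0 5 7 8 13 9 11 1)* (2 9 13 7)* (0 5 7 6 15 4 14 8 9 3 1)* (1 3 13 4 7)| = 13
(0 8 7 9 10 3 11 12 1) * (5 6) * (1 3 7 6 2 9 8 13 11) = [13, 0, 9, 1, 4, 2, 5, 8, 6, 10, 7, 12, 3, 11] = (0 13 11 12 3 1)(2 9 10 7 8 6 5)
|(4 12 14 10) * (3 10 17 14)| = 4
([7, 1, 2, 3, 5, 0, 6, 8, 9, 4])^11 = [5, 1, 2, 3, 9, 4, 6, 0, 7, 8]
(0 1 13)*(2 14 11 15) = [1, 13, 14, 3, 4, 5, 6, 7, 8, 9, 10, 15, 12, 0, 11, 2] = (0 1 13)(2 14 11 15)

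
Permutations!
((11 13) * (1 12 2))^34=((1 12 2)(11 13))^34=(13)(1 12 2)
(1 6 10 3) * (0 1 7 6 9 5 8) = (0 1 9 5 8)(3 7 6 10) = [1, 9, 2, 7, 4, 8, 10, 6, 0, 5, 3]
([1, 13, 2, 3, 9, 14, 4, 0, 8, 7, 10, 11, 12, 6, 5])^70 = [0, 1, 2, 3, 4, 5, 6, 7, 8, 9, 10, 11, 12, 13, 14]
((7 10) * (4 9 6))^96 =((4 9 6)(7 10))^96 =(10)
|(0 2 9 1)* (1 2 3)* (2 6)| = 3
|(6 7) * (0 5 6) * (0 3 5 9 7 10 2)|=|(0 9 7 3 5 6 10 2)|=8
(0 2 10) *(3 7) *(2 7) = (0 7 3 2 10) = [7, 1, 10, 2, 4, 5, 6, 3, 8, 9, 0]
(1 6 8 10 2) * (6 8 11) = (1 8 10 2)(6 11) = [0, 8, 1, 3, 4, 5, 11, 7, 10, 9, 2, 6]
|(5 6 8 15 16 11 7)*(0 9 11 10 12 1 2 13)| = |(0 9 11 7 5 6 8 15 16 10 12 1 2 13)| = 14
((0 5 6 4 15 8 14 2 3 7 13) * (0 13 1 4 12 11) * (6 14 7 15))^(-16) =(0 6 7 3 5 12 1 15 14 11 4 8 2)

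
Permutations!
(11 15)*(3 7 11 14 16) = (3 7 11 15 14 16) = [0, 1, 2, 7, 4, 5, 6, 11, 8, 9, 10, 15, 12, 13, 16, 14, 3]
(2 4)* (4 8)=(2 8 4)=[0, 1, 8, 3, 2, 5, 6, 7, 4]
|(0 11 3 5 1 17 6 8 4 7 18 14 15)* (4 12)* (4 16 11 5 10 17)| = 8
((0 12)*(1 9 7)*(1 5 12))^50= (0 9 5)(1 7 12)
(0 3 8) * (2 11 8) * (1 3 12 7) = (0 12 7 1 3 2 11 8) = [12, 3, 11, 2, 4, 5, 6, 1, 0, 9, 10, 8, 7]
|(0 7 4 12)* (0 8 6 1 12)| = 12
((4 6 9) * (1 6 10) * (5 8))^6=(1 6 9 4 10)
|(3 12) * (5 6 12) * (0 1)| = 4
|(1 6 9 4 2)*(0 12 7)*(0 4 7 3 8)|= 12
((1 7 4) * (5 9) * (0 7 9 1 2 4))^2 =(1 5 9)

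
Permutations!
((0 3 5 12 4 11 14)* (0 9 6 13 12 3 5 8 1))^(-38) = (0 3 1 5 8)(4 6 11 13 14 12 9)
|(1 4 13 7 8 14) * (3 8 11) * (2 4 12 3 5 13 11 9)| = |(1 12 3 8 14)(2 4 11 5 13 7 9)| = 35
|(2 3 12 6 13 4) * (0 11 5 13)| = 9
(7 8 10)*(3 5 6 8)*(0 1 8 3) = (0 1 8 10 7)(3 5 6) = [1, 8, 2, 5, 4, 6, 3, 0, 10, 9, 7]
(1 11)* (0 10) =(0 10)(1 11) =[10, 11, 2, 3, 4, 5, 6, 7, 8, 9, 0, 1]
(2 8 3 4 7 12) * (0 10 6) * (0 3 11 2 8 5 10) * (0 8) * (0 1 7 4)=(0 8 11 2 5 10 6 3)(1 7 12)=[8, 7, 5, 0, 4, 10, 3, 12, 11, 9, 6, 2, 1]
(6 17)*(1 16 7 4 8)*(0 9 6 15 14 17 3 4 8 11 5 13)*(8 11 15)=(0 9 6 3 4 15 14 17 8 1 16 7 11 5 13)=[9, 16, 2, 4, 15, 13, 3, 11, 1, 6, 10, 5, 12, 0, 17, 14, 7, 8]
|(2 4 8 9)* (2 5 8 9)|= 5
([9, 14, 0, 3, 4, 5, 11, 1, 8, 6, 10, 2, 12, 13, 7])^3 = [11, 1, 6, 3, 4, 5, 0, 7, 8, 2, 10, 9, 12, 13, 14]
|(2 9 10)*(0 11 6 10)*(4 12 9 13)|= 9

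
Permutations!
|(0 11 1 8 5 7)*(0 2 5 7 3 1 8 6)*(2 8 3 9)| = 30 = |(0 11 3 1 6)(2 5 9)(7 8)|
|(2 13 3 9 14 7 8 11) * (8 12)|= |(2 13 3 9 14 7 12 8 11)|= 9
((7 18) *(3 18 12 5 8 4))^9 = (3 7 5 4 18 12 8)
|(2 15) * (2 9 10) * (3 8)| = 4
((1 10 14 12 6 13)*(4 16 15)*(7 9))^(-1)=((1 10 14 12 6 13)(4 16 15)(7 9))^(-1)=(1 13 6 12 14 10)(4 15 16)(7 9)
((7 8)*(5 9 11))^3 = (11)(7 8)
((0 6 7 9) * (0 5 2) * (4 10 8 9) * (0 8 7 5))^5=((0 6 5 2 8 9)(4 10 7))^5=(0 9 8 2 5 6)(4 7 10)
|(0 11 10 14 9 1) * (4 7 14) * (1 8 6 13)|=11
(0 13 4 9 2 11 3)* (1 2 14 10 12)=(0 13 4 9 14 10 12 1 2 11 3)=[13, 2, 11, 0, 9, 5, 6, 7, 8, 14, 12, 3, 1, 4, 10]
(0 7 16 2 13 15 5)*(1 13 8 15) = (0 7 16 2 8 15 5)(1 13) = [7, 13, 8, 3, 4, 0, 6, 16, 15, 9, 10, 11, 12, 1, 14, 5, 2]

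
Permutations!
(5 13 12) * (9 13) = (5 9 13 12) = [0, 1, 2, 3, 4, 9, 6, 7, 8, 13, 10, 11, 5, 12]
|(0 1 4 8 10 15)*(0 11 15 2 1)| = |(1 4 8 10 2)(11 15)| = 10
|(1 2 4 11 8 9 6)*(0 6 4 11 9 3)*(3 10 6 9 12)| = 30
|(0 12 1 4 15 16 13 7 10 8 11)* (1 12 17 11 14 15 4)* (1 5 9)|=21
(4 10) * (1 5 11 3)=(1 5 11 3)(4 10)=[0, 5, 2, 1, 10, 11, 6, 7, 8, 9, 4, 3]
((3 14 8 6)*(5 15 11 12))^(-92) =((3 14 8 6)(5 15 11 12))^(-92) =(15)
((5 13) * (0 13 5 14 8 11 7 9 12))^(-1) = ((0 13 14 8 11 7 9 12))^(-1) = (0 12 9 7 11 8 14 13)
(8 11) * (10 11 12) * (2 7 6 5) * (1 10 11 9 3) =(1 10 9 3)(2 7 6 5)(8 12 11) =[0, 10, 7, 1, 4, 2, 5, 6, 12, 3, 9, 8, 11]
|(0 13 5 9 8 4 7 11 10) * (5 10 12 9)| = 6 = |(0 13 10)(4 7 11 12 9 8)|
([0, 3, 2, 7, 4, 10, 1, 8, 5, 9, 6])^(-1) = (1 6 10 5 8 7 3)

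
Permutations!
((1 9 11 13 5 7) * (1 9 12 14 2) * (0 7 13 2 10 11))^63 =(1 10)(2 14)(5 13)(11 12)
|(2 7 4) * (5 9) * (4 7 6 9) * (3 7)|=10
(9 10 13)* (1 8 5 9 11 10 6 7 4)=[0, 8, 2, 3, 1, 9, 7, 4, 5, 6, 13, 10, 12, 11]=(1 8 5 9 6 7 4)(10 13 11)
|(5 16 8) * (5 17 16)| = |(8 17 16)| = 3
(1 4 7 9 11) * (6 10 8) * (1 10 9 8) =(1 4 7 8 6 9 11 10) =[0, 4, 2, 3, 7, 5, 9, 8, 6, 11, 1, 10]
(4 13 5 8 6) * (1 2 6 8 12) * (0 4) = (0 4 13 5 12 1 2 6) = [4, 2, 6, 3, 13, 12, 0, 7, 8, 9, 10, 11, 1, 5]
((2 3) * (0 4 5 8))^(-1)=(0 8 5 4)(2 3)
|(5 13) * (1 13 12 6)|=|(1 13 5 12 6)|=5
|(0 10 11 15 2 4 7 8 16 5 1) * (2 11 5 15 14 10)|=12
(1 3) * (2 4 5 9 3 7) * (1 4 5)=(1 7 2 5 9 3 4)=[0, 7, 5, 4, 1, 9, 6, 2, 8, 3]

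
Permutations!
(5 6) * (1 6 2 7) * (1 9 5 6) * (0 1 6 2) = (0 1 6 2 7 9 5) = [1, 6, 7, 3, 4, 0, 2, 9, 8, 5]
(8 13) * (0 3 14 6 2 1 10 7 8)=(0 3 14 6 2 1 10 7 8 13)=[3, 10, 1, 14, 4, 5, 2, 8, 13, 9, 7, 11, 12, 0, 6]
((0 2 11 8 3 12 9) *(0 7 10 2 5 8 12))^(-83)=((0 5 8 3)(2 11 12 9 7 10))^(-83)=(0 5 8 3)(2 11 12 9 7 10)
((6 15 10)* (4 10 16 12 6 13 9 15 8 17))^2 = (4 13 15 12 8)(6 17 10 9 16)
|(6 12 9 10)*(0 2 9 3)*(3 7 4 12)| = 6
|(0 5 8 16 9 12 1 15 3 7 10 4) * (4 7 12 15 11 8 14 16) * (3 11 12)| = 18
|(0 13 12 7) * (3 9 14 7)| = |(0 13 12 3 9 14 7)| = 7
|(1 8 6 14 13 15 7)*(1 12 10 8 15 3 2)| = 11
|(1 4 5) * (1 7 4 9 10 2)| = 12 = |(1 9 10 2)(4 5 7)|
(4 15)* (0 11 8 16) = (0 11 8 16)(4 15) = [11, 1, 2, 3, 15, 5, 6, 7, 16, 9, 10, 8, 12, 13, 14, 4, 0]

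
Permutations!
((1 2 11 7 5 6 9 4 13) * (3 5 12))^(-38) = ((1 2 11 7 12 3 5 6 9 4 13))^(-38) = (1 5 2 6 11 9 7 4 12 13 3)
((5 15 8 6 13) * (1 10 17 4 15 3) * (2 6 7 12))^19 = ((1 10 17 4 15 8 7 12 2 6 13 5 3))^19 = (1 7 3 8 5 15 13 4 6 17 2 10 12)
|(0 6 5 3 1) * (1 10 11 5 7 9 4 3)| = 10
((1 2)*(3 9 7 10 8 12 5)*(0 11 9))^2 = (0 9 10 12 3 11 7 8 5)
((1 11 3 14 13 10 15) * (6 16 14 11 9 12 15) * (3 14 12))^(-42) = ((1 9 3 11 14 13 10 6 16 12 15))^(-42) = (1 3 14 10 16 15 9 11 13 6 12)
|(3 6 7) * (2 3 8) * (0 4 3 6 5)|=4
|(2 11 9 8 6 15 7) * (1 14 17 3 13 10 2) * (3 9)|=|(1 14 17 9 8 6 15 7)(2 11 3 13 10)|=40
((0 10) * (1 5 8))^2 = (10)(1 8 5)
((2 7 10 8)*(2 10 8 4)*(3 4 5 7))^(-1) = ((2 3 4)(5 7 8 10))^(-1) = (2 4 3)(5 10 8 7)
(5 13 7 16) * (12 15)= (5 13 7 16)(12 15)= [0, 1, 2, 3, 4, 13, 6, 16, 8, 9, 10, 11, 15, 7, 14, 12, 5]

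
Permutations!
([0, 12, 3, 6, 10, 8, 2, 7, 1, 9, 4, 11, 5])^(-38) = (1 5)(2 3 6)(8 12)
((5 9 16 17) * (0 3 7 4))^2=((0 3 7 4)(5 9 16 17))^2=(0 7)(3 4)(5 16)(9 17)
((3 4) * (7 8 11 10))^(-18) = ((3 4)(7 8 11 10))^(-18) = (7 11)(8 10)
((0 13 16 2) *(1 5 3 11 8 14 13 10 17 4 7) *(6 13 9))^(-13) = ((0 10 17 4 7 1 5 3 11 8 14 9 6 13 16 2))^(-13) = (0 4 5 8 6 2 17 1 11 9 16 10 7 3 14 13)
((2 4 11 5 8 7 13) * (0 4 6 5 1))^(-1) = ((0 4 11 1)(2 6 5 8 7 13))^(-1) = (0 1 11 4)(2 13 7 8 5 6)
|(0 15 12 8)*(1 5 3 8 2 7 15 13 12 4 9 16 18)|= 14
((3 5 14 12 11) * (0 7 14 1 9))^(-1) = (0 9 1 5 3 11 12 14 7)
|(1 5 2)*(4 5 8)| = 5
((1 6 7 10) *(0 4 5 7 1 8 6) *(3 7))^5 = (0 10 4 8 5 6 3 1 7) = ((0 4 5 3 7 10 8 6 1))^5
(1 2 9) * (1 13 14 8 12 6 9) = (1 2)(6 9 13 14 8 12) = [0, 2, 1, 3, 4, 5, 9, 7, 12, 13, 10, 11, 6, 14, 8]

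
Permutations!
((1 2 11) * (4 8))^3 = (11)(4 8)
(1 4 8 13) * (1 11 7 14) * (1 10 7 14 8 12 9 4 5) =[0, 5, 2, 3, 12, 1, 6, 8, 13, 4, 7, 14, 9, 11, 10] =(1 5)(4 12 9)(7 8 13 11 14 10)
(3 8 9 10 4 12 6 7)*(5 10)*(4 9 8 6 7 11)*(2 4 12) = (2 4)(3 6 11 12 7)(5 10 9) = [0, 1, 4, 6, 2, 10, 11, 3, 8, 5, 9, 12, 7]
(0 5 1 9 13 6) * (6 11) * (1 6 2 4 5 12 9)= (0 12 9 13 11 2 4 5 6)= [12, 1, 4, 3, 5, 6, 0, 7, 8, 13, 10, 2, 9, 11]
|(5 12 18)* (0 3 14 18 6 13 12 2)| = 6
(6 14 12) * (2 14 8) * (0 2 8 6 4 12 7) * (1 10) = (0 2 14 7)(1 10)(4 12) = [2, 10, 14, 3, 12, 5, 6, 0, 8, 9, 1, 11, 4, 13, 7]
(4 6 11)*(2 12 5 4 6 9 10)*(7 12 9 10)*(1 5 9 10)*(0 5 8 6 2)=(0 5 4 1 8 6 11 2 10)(7 12 9)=[5, 8, 10, 3, 1, 4, 11, 12, 6, 7, 0, 2, 9]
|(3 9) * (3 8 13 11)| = 5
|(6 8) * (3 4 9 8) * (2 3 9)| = 3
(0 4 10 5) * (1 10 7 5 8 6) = (0 4 7 5)(1 10 8 6) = [4, 10, 2, 3, 7, 0, 1, 5, 6, 9, 8]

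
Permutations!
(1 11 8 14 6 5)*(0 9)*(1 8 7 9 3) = (0 3 1 11 7 9)(5 8 14 6) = [3, 11, 2, 1, 4, 8, 5, 9, 14, 0, 10, 7, 12, 13, 6]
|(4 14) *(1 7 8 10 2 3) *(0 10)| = 14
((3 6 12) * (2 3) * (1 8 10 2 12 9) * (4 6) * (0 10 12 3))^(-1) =(0 2 10)(1 9 6 4 3 12 8)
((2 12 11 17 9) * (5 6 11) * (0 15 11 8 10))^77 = ((0 15 11 17 9 2 12 5 6 8 10))^77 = (17)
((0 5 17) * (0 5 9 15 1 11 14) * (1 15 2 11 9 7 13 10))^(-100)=(17)(0 14 11 2 9 1 10 13 7)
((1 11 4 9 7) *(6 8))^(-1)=(1 7 9 4 11)(6 8)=((1 11 4 9 7)(6 8))^(-1)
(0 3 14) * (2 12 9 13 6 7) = (0 3 14)(2 12 9 13 6 7) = [3, 1, 12, 14, 4, 5, 7, 2, 8, 13, 10, 11, 9, 6, 0]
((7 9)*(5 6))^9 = (5 6)(7 9)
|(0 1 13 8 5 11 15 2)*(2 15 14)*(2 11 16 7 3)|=|(0 1 13 8 5 16 7 3 2)(11 14)|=18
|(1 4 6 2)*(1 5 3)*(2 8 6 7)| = 6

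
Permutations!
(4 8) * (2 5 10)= [0, 1, 5, 3, 8, 10, 6, 7, 4, 9, 2]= (2 5 10)(4 8)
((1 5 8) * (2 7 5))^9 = ((1 2 7 5 8))^9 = (1 8 5 7 2)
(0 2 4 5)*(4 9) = (0 2 9 4 5) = [2, 1, 9, 3, 5, 0, 6, 7, 8, 4]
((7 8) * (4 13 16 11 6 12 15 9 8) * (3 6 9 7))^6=((3 6 12 15 7 4 13 16 11 9 8))^6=(3 13 6 16 12 11 15 9 7 8 4)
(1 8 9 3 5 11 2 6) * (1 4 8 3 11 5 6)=(1 3 6 4 8 9 11 2)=[0, 3, 1, 6, 8, 5, 4, 7, 9, 11, 10, 2]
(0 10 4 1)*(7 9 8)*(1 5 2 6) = (0 10 4 5 2 6 1)(7 9 8) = [10, 0, 6, 3, 5, 2, 1, 9, 7, 8, 4]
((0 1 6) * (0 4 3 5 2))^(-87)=((0 1 6 4 3 5 2))^(-87)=(0 3 1 5 6 2 4)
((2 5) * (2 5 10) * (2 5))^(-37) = (2 5 10)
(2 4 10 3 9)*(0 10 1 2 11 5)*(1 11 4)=(0 10 3 9 4 11 5)(1 2)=[10, 2, 1, 9, 11, 0, 6, 7, 8, 4, 3, 5]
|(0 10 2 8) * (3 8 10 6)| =|(0 6 3 8)(2 10)| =4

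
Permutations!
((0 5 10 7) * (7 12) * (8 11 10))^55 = ((0 5 8 11 10 12 7))^55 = (0 7 12 10 11 8 5)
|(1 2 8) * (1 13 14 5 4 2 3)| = |(1 3)(2 8 13 14 5 4)| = 6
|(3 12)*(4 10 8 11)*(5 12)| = 12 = |(3 5 12)(4 10 8 11)|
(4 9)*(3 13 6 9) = (3 13 6 9 4) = [0, 1, 2, 13, 3, 5, 9, 7, 8, 4, 10, 11, 12, 6]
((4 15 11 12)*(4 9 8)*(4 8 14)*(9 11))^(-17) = (4 14 9 15)(11 12) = ((4 15 9 14)(11 12))^(-17)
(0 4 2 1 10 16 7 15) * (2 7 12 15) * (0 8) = (0 4 7 2 1 10 16 12 15 8) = [4, 10, 1, 3, 7, 5, 6, 2, 0, 9, 16, 11, 15, 13, 14, 8, 12]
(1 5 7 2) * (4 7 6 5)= (1 4 7 2)(5 6)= [0, 4, 1, 3, 7, 6, 5, 2]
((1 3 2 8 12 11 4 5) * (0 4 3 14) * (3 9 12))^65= (14)(2 3 8)(9 11 12)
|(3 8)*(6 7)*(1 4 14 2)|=|(1 4 14 2)(3 8)(6 7)|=4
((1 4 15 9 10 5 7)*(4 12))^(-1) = (1 7 5 10 9 15 4 12)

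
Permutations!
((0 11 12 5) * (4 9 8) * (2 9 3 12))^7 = ((0 11 2 9 8 4 3 12 5))^7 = (0 12 4 9 11 5 3 8 2)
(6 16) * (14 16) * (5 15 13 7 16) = (5 15 13 7 16 6 14) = [0, 1, 2, 3, 4, 15, 14, 16, 8, 9, 10, 11, 12, 7, 5, 13, 6]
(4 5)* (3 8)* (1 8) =(1 8 3)(4 5) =[0, 8, 2, 1, 5, 4, 6, 7, 3]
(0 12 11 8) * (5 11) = (0 12 5 11 8) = [12, 1, 2, 3, 4, 11, 6, 7, 0, 9, 10, 8, 5]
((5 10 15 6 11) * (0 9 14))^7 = ((0 9 14)(5 10 15 6 11))^7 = (0 9 14)(5 15 11 10 6)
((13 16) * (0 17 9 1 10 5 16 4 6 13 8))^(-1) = (0 8 16 5 10 1 9 17)(4 13 6)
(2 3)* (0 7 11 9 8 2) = [7, 1, 3, 0, 4, 5, 6, 11, 2, 8, 10, 9] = (0 7 11 9 8 2 3)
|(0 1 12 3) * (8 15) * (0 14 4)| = |(0 1 12 3 14 4)(8 15)| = 6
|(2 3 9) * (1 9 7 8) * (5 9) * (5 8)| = 10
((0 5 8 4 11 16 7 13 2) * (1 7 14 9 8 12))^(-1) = (0 2 13 7 1 12 5)(4 8 9 14 16 11) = ((0 5 12 1 7 13 2)(4 11 16 14 9 8))^(-1)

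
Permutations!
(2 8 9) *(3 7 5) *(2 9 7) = (9)(2 8 7 5 3) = [0, 1, 8, 2, 4, 3, 6, 5, 7, 9]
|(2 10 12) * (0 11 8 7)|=12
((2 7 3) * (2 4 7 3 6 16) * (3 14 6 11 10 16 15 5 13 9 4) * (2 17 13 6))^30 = (4 13 16 11)(7 9 17 10) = ((2 14)(4 7 11 10 16 17 13 9)(5 6 15))^30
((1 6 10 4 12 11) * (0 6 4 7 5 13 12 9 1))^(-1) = (0 11 12 13 5 7 10 6)(1 9 4)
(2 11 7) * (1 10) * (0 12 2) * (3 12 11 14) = [11, 10, 14, 12, 4, 5, 6, 0, 8, 9, 1, 7, 2, 13, 3] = (0 11 7)(1 10)(2 14 3 12)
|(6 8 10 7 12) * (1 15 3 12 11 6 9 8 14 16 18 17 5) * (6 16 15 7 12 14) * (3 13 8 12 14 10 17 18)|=|(18)(1 7 11 16 3 10 14 15 13 8 17 5)(9 12)|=12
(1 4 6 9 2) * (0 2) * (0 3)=[2, 4, 1, 0, 6, 5, 9, 7, 8, 3]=(0 2 1 4 6 9 3)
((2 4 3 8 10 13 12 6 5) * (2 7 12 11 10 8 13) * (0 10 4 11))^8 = (0 10 2 11 4 3 13)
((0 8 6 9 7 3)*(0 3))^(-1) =(0 7 9 6 8)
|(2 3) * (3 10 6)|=|(2 10 6 3)|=4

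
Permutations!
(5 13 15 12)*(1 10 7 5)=(1 10 7 5 13 15 12)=[0, 10, 2, 3, 4, 13, 6, 5, 8, 9, 7, 11, 1, 15, 14, 12]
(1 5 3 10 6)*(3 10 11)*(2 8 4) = (1 5 10 6)(2 8 4)(3 11) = [0, 5, 8, 11, 2, 10, 1, 7, 4, 9, 6, 3]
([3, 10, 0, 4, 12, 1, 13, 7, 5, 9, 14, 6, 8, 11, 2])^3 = (0 12 1 2 4 5 14 3 8 10)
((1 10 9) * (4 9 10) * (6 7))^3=((10)(1 4 9)(6 7))^3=(10)(6 7)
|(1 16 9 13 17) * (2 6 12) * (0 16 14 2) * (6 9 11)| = |(0 16 11 6 12)(1 14 2 9 13 17)| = 30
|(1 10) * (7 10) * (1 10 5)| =|(10)(1 7 5)| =3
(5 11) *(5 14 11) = [0, 1, 2, 3, 4, 5, 6, 7, 8, 9, 10, 14, 12, 13, 11] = (11 14)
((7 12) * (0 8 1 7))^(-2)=(0 7 8 12 1)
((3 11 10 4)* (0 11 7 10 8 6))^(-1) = (0 6 8 11)(3 4 10 7)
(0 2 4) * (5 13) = (0 2 4)(5 13) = [2, 1, 4, 3, 0, 13, 6, 7, 8, 9, 10, 11, 12, 5]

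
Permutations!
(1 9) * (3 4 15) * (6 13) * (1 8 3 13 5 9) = (3 4 15 13 6 5 9 8) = [0, 1, 2, 4, 15, 9, 5, 7, 3, 8, 10, 11, 12, 6, 14, 13]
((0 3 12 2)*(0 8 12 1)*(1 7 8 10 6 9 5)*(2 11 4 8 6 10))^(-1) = (0 1 5 9 6 7 3)(4 11 12 8) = ((0 3 7 6 9 5 1)(4 8 12 11))^(-1)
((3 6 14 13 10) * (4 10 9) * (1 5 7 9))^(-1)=(1 13 14 6 3 10 4 9 7 5)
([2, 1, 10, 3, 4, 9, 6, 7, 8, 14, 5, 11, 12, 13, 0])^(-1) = (0 14 9 5 10 2)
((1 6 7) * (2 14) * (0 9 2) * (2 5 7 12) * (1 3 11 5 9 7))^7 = (0 12 5 7 2 1 3 14 6 11)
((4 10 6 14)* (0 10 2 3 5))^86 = ((0 10 6 14 4 2 3 5))^86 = (0 3 4 6)(2 14 10 5)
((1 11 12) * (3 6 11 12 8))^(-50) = (12)(3 11)(6 8)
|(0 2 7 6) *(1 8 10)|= |(0 2 7 6)(1 8 10)|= 12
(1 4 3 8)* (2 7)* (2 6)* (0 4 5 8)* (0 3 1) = (0 4 1 5 8)(2 7 6) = [4, 5, 7, 3, 1, 8, 2, 6, 0]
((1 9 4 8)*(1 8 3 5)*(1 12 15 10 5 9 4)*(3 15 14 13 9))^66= (1 10 14)(4 5 13)(9 15 12)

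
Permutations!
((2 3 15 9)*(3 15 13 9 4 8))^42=((2 15 4 8 3 13 9))^42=(15)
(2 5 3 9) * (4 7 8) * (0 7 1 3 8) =[7, 3, 5, 9, 1, 8, 6, 0, 4, 2] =(0 7)(1 3 9 2 5 8 4)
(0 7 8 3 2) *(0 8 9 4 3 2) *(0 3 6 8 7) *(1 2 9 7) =(1 2)(4 6 8 9) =[0, 2, 1, 3, 6, 5, 8, 7, 9, 4]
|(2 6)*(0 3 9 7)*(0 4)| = |(0 3 9 7 4)(2 6)| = 10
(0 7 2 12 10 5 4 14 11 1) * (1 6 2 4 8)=(0 7 4 14 11 6 2 12 10 5 8 1)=[7, 0, 12, 3, 14, 8, 2, 4, 1, 9, 5, 6, 10, 13, 11]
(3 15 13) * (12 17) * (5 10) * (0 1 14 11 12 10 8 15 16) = [1, 14, 2, 16, 4, 8, 6, 7, 15, 9, 5, 12, 17, 3, 11, 13, 0, 10] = (0 1 14 11 12 17 10 5 8 15 13 3 16)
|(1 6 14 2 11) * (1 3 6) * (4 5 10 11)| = |(2 4 5 10 11 3 6 14)| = 8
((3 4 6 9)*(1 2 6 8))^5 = ((1 2 6 9 3 4 8))^5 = (1 4 9 2 8 3 6)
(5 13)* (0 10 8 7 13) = (0 10 8 7 13 5) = [10, 1, 2, 3, 4, 0, 6, 13, 7, 9, 8, 11, 12, 5]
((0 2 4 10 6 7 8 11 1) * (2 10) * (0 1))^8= ((0 10 6 7 8 11)(2 4))^8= (0 6 8)(7 11 10)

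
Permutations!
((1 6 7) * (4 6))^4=(7)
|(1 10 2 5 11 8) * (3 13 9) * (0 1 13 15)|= 11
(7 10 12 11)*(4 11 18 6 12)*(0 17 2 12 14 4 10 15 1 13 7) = (0 17 2 12 18 6 14 4 11)(1 13 7 15) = [17, 13, 12, 3, 11, 5, 14, 15, 8, 9, 10, 0, 18, 7, 4, 1, 16, 2, 6]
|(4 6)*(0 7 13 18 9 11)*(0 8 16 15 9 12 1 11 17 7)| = 22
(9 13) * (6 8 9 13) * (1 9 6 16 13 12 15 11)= (1 9 16 13 12 15 11)(6 8)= [0, 9, 2, 3, 4, 5, 8, 7, 6, 16, 10, 1, 15, 12, 14, 11, 13]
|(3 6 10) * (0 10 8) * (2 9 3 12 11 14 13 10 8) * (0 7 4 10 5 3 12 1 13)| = 15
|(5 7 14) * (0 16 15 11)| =|(0 16 15 11)(5 7 14)| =12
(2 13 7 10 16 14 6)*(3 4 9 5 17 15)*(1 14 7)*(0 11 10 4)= (0 11 10 16 7 4 9 5 17 15 3)(1 14 6 2 13)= [11, 14, 13, 0, 9, 17, 2, 4, 8, 5, 16, 10, 12, 1, 6, 3, 7, 15]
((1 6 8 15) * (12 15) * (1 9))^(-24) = (15)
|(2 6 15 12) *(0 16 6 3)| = |(0 16 6 15 12 2 3)| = 7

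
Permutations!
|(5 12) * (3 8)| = 2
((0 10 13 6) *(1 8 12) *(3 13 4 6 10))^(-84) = (13) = ((0 3 13 10 4 6)(1 8 12))^(-84)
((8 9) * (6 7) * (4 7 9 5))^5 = ((4 7 6 9 8 5))^5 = (4 5 8 9 6 7)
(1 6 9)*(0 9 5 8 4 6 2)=(0 9 1 2)(4 6 5 8)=[9, 2, 0, 3, 6, 8, 5, 7, 4, 1]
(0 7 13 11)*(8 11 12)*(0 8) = (0 7 13 12)(8 11) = [7, 1, 2, 3, 4, 5, 6, 13, 11, 9, 10, 8, 0, 12]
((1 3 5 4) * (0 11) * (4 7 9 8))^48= (11)(1 4 8 9 7 5 3)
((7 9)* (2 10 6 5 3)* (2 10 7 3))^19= ((2 7 9 3 10 6 5))^19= (2 6 3 7 5 10 9)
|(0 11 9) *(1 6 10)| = 3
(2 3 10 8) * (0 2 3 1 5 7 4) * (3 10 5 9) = (0 2 1 9 3 5 7 4)(8 10) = [2, 9, 1, 5, 0, 7, 6, 4, 10, 3, 8]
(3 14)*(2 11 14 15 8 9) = (2 11 14 3 15 8 9) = [0, 1, 11, 15, 4, 5, 6, 7, 9, 2, 10, 14, 12, 13, 3, 8]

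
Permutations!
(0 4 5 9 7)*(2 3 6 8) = (0 4 5 9 7)(2 3 6 8) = [4, 1, 3, 6, 5, 9, 8, 0, 2, 7]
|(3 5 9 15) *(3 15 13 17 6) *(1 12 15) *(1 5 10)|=10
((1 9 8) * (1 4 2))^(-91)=(1 2 4 8 9)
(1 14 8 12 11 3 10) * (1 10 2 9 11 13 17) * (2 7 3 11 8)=(1 14 2 9 8 12 13 17)(3 7)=[0, 14, 9, 7, 4, 5, 6, 3, 12, 8, 10, 11, 13, 17, 2, 15, 16, 1]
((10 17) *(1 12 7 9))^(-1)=(1 9 7 12)(10 17)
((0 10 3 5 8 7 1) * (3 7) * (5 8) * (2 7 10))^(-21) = ((10)(0 2 7 1)(3 8))^(-21) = (10)(0 1 7 2)(3 8)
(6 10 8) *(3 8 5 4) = (3 8 6 10 5 4) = [0, 1, 2, 8, 3, 4, 10, 7, 6, 9, 5]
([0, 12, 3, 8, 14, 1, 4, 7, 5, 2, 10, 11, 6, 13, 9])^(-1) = (1 5 8 3 2 9 14 4 6 12)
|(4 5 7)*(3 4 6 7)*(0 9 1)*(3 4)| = |(0 9 1)(4 5)(6 7)| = 6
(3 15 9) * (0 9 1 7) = (0 9 3 15 1 7) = [9, 7, 2, 15, 4, 5, 6, 0, 8, 3, 10, 11, 12, 13, 14, 1]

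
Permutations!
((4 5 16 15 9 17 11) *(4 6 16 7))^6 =(17)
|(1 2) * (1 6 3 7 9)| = 6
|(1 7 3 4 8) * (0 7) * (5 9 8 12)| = 9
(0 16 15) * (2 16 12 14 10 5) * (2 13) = (0 12 14 10 5 13 2 16 15) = [12, 1, 16, 3, 4, 13, 6, 7, 8, 9, 5, 11, 14, 2, 10, 0, 15]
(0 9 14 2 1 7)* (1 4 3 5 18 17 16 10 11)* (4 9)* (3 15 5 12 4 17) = (0 17 16 10 11 1 7)(2 9 14)(3 12 4 15 5 18) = [17, 7, 9, 12, 15, 18, 6, 0, 8, 14, 11, 1, 4, 13, 2, 5, 10, 16, 3]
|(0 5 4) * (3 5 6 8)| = 6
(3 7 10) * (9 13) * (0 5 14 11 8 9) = (0 5 14 11 8 9 13)(3 7 10) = [5, 1, 2, 7, 4, 14, 6, 10, 9, 13, 3, 8, 12, 0, 11]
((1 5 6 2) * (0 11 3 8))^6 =((0 11 3 8)(1 5 6 2))^6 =(0 3)(1 6)(2 5)(8 11)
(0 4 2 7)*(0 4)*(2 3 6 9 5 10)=(2 7 4 3 6 9 5 10)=[0, 1, 7, 6, 3, 10, 9, 4, 8, 5, 2]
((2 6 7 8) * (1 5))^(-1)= ((1 5)(2 6 7 8))^(-1)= (1 5)(2 8 7 6)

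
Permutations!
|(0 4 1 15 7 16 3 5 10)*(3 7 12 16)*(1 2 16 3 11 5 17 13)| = 24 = |(0 4 2 16 7 11 5 10)(1 15 12 3 17 13)|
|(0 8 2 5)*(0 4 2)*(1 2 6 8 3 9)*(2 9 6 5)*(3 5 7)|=14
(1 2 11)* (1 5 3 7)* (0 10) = (0 10)(1 2 11 5 3 7) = [10, 2, 11, 7, 4, 3, 6, 1, 8, 9, 0, 5]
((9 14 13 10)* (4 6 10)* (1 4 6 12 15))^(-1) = (1 15 12 4)(6 13 14 9 10)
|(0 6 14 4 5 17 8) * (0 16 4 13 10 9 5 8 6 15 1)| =21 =|(0 15 1)(4 8 16)(5 17 6 14 13 10 9)|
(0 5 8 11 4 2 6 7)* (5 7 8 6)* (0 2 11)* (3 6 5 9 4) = (0 7 2 9 4 11 3 6 8) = [7, 1, 9, 6, 11, 5, 8, 2, 0, 4, 10, 3]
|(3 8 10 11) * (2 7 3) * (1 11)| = 7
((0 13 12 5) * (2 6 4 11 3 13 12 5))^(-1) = ((0 12 2 6 4 11 3 13 5))^(-1) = (0 5 13 3 11 4 6 2 12)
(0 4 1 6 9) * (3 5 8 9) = (0 4 1 6 3 5 8 9) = [4, 6, 2, 5, 1, 8, 3, 7, 9, 0]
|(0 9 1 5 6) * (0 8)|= |(0 9 1 5 6 8)|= 6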